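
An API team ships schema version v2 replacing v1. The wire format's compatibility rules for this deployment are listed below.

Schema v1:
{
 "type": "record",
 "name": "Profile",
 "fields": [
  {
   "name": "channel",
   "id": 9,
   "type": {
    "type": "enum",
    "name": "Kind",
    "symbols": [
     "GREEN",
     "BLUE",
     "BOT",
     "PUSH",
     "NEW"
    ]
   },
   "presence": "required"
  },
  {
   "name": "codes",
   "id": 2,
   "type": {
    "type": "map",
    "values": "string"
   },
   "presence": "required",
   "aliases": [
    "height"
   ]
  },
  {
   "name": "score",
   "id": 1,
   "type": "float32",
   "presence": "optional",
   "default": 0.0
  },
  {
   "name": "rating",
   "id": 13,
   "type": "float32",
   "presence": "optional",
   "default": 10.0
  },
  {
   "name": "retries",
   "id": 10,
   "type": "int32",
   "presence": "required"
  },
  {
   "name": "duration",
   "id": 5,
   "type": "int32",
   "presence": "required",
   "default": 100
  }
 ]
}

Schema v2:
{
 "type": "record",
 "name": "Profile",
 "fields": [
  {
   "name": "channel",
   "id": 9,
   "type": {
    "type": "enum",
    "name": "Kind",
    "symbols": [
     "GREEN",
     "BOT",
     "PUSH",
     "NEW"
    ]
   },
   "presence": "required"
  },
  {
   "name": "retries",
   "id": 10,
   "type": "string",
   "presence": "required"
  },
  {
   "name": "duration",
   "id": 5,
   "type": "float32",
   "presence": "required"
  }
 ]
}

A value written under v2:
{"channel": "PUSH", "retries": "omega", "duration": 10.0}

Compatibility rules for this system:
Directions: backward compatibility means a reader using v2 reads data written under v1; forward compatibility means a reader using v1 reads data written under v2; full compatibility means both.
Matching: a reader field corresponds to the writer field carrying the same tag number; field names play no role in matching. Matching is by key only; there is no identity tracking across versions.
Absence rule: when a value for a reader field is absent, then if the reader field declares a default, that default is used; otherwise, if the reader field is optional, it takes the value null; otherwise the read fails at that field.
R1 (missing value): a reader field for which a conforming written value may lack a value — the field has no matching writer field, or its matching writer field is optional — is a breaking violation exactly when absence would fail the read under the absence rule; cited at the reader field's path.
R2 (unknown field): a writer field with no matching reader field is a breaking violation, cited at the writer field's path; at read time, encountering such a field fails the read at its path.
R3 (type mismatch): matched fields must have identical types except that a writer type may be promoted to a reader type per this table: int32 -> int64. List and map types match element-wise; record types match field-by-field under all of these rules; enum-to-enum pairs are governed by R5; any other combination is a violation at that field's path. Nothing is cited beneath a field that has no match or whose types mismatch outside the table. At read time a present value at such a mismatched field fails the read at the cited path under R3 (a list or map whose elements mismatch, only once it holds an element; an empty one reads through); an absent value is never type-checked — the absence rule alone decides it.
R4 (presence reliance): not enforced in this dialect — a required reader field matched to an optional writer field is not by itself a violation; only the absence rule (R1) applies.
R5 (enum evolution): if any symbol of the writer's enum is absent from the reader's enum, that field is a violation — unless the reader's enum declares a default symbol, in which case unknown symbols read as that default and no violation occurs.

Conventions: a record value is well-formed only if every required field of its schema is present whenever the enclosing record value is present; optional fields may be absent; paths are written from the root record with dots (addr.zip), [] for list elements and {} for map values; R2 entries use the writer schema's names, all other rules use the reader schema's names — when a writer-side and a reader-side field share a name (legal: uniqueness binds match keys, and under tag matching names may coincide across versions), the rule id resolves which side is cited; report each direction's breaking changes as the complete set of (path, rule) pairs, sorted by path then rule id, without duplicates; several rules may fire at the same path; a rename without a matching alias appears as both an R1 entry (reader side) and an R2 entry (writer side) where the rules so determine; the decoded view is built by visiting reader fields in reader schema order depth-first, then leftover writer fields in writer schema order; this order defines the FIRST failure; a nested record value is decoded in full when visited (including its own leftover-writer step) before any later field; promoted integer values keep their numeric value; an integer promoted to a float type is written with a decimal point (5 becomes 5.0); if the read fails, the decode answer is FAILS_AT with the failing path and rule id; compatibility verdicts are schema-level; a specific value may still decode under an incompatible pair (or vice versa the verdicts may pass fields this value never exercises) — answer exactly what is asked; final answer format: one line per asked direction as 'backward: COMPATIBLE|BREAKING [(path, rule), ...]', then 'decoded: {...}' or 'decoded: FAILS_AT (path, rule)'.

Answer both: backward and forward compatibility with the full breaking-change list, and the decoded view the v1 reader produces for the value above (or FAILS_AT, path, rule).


backward: BREAKING [(channel, R5), (codes, R2), (duration, R3), (rating, R2), (retries, R3), (score, R2)]; forward: BREAKING [(codes, R1), (duration, R3), (retries, R3)]; decoded: FAILS_AT (codes, R1)

arrows below run writer -> reader for Profile
backward analysis of Profile with v2 as reader and v1 as writer:
  Kind -> Kind, writer required: channel aligns to channel
  int32 -> string, writer required: retries aligns to retries
  int32 -> float32, writer required: duration aligns to duration
  writer codes: unknown to reader
  writer score: unknown to reader
  writer rating: unknown to reader
  R5 fires at channel
  R2 fires at codes
  R3 fires at duration
  R2 fires at rating
  R3 fires at retries
  R2 fires at score
  => backward verdict for Profile: BREAKING, 6 violation(s)
forward analysis of Profile with v1 as reader and v2 as writer:
  Kind -> Kind, writer required: channel aligns to channel
  codes has no writer counterpart
  score has no writer counterpart
  rating has no writer counterpart
  string -> int32, writer required: retries aligns to retries
  float32 -> int32, writer required: duration aligns to duration
  R1 fires at codes
  R3 fires at duration
  R3 fires at retries
  => forward verdict for Profile: BREAKING, 3 violation(s)
migrating the Profile value to v1:
  channel := "PUSH"
  read fails at codes under R1 (no fill)
  => FAILS_AT (codes, R1)


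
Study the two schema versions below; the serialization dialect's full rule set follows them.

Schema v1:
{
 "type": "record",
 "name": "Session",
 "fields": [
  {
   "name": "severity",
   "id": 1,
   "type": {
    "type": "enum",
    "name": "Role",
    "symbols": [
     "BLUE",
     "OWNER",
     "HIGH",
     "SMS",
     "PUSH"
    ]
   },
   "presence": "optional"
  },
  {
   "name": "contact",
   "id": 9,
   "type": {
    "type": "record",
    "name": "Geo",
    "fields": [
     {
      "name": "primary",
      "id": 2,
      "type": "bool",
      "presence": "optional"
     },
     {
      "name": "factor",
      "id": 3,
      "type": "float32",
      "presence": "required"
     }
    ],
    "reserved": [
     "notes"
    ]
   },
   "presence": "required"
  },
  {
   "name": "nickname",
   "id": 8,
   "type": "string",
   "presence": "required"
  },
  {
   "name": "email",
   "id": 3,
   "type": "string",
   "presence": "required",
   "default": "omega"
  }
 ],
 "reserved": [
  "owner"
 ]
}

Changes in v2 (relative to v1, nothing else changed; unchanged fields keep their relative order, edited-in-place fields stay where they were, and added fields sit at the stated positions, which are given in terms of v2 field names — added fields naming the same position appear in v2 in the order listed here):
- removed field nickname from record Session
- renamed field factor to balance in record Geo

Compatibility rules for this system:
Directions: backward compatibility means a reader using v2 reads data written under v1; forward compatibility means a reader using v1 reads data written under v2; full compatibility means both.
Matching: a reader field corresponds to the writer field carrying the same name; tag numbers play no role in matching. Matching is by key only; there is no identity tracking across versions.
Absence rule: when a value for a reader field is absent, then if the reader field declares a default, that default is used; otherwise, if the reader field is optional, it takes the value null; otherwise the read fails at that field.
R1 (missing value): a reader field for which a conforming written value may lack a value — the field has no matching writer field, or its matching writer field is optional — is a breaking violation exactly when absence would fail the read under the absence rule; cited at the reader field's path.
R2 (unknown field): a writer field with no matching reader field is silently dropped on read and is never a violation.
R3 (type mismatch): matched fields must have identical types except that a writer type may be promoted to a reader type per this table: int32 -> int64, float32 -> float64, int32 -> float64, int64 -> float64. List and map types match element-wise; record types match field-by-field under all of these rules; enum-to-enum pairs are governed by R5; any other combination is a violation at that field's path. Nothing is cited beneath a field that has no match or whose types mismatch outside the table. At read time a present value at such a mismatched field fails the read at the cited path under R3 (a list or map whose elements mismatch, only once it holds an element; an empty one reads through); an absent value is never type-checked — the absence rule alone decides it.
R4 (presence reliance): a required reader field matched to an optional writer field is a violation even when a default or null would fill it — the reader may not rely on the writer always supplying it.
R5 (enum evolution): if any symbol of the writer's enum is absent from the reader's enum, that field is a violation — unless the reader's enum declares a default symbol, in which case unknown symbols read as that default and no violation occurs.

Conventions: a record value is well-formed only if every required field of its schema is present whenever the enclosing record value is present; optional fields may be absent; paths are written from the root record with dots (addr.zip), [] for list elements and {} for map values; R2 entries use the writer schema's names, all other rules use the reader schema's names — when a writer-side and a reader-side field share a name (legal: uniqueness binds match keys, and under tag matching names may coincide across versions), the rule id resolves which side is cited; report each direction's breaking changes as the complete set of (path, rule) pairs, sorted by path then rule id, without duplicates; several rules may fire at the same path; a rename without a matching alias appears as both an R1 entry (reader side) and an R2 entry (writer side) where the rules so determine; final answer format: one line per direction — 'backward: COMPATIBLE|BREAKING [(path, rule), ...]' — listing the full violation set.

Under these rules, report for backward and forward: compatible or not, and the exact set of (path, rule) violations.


backward: BREAKING [(contact.balance, R1)]; forward: BREAKING [(contact.factor, R1), (nickname, R1)]

the writer's type comes first in each Session pair
checking backward for Session: reader v2 against writer v1:
  severity: Role -> Role, writer optional; from severity
  contact: Geo -> Geo, writer required; from contact
  email: string -> string, writer required; from email
  nickname (writer side), unknown to reader
  contact.primary: bool -> bool, writer optional; from contact.primary
  contact.balance: no writer match
  contact.factor (writer side), unknown to reader
  violation R1 at contact.balance
  => backward: BREAKING (1)
checking forward for Session: reader v1 against writer v2:
  severity: Role -> Role, writer optional; from severity
  contact: Geo -> Geo, writer required; from contact
  nickname: no writer match
  email: string -> string, writer required; from email
  contact.primary: bool -> bool, writer optional; from contact.primary
  contact.factor: no writer match
  contact.balance (writer side), unknown to reader
  violation R1 at contact.factor
  violation R1 at nickname
  => forward: BREAKING (2)


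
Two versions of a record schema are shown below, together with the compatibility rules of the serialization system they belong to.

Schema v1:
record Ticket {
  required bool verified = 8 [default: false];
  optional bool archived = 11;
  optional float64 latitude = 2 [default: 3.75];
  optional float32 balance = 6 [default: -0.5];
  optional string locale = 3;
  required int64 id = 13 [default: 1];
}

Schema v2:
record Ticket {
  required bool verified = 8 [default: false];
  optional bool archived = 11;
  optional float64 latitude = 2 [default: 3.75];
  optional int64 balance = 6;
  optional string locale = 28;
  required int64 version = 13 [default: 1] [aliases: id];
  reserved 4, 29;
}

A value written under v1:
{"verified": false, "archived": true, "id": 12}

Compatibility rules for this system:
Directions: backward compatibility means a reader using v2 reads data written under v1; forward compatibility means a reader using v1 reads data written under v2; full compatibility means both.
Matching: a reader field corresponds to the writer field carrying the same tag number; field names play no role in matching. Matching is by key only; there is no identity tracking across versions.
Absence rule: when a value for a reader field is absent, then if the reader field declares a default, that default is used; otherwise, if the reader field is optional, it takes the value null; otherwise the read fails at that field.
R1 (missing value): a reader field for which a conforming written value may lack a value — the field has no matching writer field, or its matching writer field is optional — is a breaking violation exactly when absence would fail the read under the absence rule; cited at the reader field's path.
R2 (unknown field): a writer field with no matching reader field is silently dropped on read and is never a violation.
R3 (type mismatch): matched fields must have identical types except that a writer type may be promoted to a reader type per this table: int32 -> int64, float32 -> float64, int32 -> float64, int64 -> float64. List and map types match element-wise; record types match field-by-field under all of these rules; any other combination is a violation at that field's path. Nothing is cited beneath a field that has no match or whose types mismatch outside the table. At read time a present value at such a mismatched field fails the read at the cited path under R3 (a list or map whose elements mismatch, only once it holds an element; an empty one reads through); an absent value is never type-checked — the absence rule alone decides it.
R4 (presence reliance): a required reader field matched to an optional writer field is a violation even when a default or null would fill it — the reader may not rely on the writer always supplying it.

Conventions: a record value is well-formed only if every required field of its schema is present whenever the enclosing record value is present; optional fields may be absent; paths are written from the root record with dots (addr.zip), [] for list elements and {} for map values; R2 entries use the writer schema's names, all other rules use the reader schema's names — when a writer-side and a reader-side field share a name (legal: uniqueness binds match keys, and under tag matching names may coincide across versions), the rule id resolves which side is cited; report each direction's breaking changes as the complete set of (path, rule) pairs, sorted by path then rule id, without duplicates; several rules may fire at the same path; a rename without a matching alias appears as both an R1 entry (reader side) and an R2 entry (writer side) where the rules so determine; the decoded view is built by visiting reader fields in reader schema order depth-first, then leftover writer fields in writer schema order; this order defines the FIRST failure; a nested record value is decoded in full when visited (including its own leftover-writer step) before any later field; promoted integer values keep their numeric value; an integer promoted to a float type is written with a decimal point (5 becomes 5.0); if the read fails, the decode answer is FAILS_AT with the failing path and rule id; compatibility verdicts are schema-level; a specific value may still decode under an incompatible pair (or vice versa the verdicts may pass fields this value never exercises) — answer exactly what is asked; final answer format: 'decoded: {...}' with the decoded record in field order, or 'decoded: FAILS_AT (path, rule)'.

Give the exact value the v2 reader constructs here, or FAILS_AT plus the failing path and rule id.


decoded: {"verified": false, "archived": true, "latitude": 3.75, "balance": null, "locale": null, "version": 12}

the writer's type comes first in each Ticket pair
decoding the Ticket value with the v2 reader:
  verified := false
  archived := true
  latitude := 3.75 (no value, default fills)
  balance := null (not supplied -> null)
  locale := null (not supplied -> null)
  version := 12 (from writer id)
  => decoded: {"verified": false, "archived": true, "latitude": 3.75, "balance": null, "locale": null, "version": 12}
ruling out the remaining Ticket differences:
  field locale in record Ticket: tag 3 changed to 28 -> triggers nothing under the printed rules; the Ticket answer is the same either way


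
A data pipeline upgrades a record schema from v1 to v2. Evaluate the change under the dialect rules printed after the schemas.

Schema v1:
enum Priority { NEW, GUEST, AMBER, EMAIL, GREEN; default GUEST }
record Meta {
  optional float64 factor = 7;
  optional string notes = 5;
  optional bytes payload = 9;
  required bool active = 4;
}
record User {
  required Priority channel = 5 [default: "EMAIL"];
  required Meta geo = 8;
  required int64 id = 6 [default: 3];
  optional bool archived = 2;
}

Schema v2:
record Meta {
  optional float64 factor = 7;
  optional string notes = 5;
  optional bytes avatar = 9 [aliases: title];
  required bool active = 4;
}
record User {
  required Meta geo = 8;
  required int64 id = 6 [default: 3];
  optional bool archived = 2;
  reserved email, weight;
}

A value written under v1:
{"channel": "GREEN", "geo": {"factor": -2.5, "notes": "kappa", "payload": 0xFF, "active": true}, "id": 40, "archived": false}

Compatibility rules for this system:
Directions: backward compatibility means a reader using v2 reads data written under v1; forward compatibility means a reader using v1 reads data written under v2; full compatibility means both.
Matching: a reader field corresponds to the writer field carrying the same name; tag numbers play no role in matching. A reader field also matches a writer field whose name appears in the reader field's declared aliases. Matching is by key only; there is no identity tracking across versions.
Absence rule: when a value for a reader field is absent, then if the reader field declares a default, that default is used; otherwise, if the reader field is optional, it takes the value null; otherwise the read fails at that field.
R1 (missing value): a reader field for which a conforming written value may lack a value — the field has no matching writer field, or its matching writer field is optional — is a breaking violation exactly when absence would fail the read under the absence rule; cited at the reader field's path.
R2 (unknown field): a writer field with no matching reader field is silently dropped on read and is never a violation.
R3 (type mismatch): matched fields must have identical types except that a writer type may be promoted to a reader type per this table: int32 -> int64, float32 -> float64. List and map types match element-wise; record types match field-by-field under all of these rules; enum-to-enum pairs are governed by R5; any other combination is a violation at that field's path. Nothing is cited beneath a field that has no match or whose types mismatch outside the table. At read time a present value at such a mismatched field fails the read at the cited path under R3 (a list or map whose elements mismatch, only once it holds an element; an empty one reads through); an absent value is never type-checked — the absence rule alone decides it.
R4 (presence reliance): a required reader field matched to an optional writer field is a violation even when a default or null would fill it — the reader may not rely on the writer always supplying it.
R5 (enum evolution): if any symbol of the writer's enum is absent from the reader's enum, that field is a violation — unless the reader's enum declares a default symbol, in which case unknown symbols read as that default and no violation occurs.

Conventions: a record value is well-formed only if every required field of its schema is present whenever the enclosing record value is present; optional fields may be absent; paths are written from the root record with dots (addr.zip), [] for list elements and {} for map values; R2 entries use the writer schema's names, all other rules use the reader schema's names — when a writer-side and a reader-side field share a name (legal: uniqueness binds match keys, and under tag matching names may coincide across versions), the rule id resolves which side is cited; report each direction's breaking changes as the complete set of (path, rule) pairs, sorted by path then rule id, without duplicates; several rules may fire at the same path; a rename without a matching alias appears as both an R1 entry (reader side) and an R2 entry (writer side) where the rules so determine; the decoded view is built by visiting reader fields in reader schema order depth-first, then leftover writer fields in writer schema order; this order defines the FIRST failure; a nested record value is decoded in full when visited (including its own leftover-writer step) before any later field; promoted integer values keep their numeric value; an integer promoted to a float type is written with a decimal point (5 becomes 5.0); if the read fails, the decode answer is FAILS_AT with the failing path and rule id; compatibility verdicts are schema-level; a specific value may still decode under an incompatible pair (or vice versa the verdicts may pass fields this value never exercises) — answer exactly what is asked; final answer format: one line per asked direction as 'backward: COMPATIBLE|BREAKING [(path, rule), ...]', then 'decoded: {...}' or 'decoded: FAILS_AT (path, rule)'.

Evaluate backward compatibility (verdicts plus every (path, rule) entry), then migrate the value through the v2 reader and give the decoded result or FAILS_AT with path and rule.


the writer's type comes first in each User pair
checking backward for User: reader v2 against writer v1:
  geo: paired with writer geo (Meta -> Meta; writer required)
  id: paired with writer id (int64 -> int64; writer required)
  archived: paired with writer archived (bool -> bool; writer optional)
  channel (writer side), unknown to reader
  geo.factor: paired with writer geo.factor (float64 -> float64; writer optional)
  geo.notes: paired with writer geo.notes (string -> string; writer optional)
  no writer field matches reader geo.avatar
  geo.active: paired with writer geo.active (bool -> bool; writer required)
  geo.payload (writer side), unknown to reader
  nothing fires on User: backward is COMPATIBLE
decoding the User value with the v2 reader:
  geo.factor := -2.5
  geo.notes := "kappa"
  geo.avatar := null (absent, optional -> null)
  geo.active := true
  writer geo.payload: unknown -> dropped
  id := 40
  archived := false
  writer channel: unknown -> dropped
  => decoded: {"geo": {"factor": -2.5, "notes": "kappa", "avatar": null, "active": true}, "id": 40, "archived": false}

backward: COMPATIBLE []; decoded: {"geo": {"factor": -2.5, "notes": "kappa", "avatar": null, "active": true}, "id": 40, "archived": false}


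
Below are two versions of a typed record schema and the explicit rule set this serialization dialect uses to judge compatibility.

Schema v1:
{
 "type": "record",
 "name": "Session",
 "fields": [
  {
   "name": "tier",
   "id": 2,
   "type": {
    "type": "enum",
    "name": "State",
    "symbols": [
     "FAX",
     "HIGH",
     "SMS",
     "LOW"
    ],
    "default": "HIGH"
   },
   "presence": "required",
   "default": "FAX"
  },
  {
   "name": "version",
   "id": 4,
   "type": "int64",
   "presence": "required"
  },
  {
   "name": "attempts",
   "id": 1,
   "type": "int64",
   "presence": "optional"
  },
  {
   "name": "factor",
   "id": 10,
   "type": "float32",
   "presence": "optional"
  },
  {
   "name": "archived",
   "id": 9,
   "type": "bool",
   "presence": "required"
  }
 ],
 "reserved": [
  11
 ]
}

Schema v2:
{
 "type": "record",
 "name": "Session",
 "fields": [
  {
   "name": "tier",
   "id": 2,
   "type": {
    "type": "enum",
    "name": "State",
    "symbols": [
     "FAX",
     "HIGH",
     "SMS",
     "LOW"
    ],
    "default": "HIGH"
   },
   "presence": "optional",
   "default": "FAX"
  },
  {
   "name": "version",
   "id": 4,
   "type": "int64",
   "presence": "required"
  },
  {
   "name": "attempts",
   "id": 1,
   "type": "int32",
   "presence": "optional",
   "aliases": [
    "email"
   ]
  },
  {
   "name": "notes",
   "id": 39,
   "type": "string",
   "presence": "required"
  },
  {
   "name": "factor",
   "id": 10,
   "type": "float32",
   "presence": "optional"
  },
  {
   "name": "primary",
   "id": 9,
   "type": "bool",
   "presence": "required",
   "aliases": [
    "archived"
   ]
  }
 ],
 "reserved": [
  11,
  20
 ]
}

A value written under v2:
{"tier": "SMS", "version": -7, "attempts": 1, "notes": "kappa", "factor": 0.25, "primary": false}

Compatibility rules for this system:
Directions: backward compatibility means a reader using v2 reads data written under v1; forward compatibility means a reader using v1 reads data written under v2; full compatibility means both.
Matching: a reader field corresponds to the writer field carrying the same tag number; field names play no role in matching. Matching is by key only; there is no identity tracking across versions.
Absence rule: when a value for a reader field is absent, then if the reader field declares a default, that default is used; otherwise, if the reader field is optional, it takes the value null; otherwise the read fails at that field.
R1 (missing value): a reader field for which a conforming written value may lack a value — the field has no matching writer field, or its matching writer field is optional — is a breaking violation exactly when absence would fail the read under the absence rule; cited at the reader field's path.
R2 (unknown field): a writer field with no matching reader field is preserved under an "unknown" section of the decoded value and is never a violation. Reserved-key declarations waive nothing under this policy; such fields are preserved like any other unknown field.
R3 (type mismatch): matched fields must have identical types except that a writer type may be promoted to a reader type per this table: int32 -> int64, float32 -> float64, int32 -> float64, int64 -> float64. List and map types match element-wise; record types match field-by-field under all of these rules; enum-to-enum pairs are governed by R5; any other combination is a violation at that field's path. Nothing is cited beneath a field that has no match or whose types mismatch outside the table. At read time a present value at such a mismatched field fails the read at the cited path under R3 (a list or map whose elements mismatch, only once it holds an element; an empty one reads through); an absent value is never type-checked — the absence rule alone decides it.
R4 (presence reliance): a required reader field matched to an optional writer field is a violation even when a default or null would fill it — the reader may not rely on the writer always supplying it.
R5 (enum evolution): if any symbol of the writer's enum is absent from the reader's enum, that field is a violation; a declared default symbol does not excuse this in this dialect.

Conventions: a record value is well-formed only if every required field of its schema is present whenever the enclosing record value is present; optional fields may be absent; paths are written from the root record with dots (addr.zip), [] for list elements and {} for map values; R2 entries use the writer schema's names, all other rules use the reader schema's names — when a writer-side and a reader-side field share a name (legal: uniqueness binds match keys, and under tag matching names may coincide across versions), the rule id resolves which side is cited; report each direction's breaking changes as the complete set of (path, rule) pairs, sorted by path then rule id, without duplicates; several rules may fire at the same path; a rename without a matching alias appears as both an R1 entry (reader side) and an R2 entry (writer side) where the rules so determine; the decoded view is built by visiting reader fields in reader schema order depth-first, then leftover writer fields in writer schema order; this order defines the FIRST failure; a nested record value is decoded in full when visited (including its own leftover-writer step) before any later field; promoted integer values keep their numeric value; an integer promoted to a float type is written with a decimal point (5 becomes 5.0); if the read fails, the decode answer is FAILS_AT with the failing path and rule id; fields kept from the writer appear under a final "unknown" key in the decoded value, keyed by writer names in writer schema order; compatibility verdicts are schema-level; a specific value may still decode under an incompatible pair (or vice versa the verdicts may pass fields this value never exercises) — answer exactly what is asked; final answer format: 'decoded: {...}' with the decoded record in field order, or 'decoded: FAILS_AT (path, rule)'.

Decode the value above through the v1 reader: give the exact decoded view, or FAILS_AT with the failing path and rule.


each type pair in Session: writer, then reader
decode (reader v1):
  tier := "SMS"
  version := -7
  attempts := 1 (int32 -> int64)
  factor := 0.25
  archived := false (from writer primary)
  writer notes: kept under "unknown"
  => decoded: {"tier": "SMS", "version": -7, "attempts": 1, "factor": 0.25, "archived": false, "unknown": {"notes": "kappa"}}
diffs on Session not affecting the asked answer:
  renamed field archived to primary in record Session (alias archived declared on the renamed field) -> no rule fires on it and the decoded Session view is identical with or without it
  field attempts in record Session: type int64 changed to int32 -> a verdict-level change on Session — the shown value reads the same
  field tier in record Session: required changed to optional -> a verdict-level change on Session — the shown value reads the same

decoded: {"tier": "SMS", "version": -7, "attempts": 1, "factor": 0.25, "archived": false, "unknown": {"notes": "kappa"}}


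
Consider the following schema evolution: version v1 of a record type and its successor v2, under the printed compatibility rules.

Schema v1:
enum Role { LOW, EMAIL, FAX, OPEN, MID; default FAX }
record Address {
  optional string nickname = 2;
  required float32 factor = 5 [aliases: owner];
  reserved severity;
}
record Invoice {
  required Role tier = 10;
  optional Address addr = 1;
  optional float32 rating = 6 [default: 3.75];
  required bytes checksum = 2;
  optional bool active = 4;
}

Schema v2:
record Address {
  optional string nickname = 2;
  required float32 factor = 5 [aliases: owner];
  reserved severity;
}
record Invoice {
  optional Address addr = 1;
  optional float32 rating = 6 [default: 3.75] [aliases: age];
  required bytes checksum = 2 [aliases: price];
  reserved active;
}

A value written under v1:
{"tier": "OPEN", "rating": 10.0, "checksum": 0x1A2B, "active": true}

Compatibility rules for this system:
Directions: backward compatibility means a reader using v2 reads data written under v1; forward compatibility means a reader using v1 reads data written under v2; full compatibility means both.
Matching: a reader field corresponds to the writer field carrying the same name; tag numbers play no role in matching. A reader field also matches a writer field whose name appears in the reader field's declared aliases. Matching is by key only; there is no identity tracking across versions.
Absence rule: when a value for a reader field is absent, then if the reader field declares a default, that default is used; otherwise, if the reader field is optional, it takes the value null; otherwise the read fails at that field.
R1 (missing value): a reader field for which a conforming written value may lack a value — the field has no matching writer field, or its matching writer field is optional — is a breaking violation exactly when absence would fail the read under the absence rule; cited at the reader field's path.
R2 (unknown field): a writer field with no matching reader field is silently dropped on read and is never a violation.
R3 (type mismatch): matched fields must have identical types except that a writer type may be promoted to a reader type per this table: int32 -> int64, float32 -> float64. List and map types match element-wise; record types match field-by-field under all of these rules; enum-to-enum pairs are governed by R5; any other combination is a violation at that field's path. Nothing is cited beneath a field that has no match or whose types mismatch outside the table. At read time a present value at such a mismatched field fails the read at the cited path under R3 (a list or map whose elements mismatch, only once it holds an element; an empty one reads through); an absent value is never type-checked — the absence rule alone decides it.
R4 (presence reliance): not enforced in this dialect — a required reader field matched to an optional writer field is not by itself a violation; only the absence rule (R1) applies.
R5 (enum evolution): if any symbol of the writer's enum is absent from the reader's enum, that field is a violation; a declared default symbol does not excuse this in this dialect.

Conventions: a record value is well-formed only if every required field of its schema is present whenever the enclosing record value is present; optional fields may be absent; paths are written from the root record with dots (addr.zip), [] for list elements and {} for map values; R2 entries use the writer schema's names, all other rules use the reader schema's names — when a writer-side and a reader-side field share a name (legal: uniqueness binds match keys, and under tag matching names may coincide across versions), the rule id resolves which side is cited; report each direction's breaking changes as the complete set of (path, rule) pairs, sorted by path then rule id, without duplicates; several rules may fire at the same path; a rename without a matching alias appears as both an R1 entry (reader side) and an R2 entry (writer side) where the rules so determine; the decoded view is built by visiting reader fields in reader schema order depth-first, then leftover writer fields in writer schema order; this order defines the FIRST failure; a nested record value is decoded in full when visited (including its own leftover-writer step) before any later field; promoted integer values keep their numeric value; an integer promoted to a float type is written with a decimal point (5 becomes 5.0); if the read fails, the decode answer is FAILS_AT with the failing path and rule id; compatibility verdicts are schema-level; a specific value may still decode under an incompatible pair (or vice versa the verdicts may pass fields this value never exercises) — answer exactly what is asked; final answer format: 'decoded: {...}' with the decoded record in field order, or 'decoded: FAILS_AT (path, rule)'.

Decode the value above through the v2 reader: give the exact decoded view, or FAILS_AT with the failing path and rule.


arrows below run writer -> reader for Invoice
migrating the Invoice value to v2:
  addr := null (missing; optional => null)
  rating := 10.0
  checksum := 0x1A2B
  writer tier: no reader field; dropped
  writer active: no reader field; dropped
  => decoded: {"addr": null, "rating": 10.0, "checksum": 0x1A2B}

decoded: {"addr": null, "rating": 10.0, "checksum": 0x1A2B}


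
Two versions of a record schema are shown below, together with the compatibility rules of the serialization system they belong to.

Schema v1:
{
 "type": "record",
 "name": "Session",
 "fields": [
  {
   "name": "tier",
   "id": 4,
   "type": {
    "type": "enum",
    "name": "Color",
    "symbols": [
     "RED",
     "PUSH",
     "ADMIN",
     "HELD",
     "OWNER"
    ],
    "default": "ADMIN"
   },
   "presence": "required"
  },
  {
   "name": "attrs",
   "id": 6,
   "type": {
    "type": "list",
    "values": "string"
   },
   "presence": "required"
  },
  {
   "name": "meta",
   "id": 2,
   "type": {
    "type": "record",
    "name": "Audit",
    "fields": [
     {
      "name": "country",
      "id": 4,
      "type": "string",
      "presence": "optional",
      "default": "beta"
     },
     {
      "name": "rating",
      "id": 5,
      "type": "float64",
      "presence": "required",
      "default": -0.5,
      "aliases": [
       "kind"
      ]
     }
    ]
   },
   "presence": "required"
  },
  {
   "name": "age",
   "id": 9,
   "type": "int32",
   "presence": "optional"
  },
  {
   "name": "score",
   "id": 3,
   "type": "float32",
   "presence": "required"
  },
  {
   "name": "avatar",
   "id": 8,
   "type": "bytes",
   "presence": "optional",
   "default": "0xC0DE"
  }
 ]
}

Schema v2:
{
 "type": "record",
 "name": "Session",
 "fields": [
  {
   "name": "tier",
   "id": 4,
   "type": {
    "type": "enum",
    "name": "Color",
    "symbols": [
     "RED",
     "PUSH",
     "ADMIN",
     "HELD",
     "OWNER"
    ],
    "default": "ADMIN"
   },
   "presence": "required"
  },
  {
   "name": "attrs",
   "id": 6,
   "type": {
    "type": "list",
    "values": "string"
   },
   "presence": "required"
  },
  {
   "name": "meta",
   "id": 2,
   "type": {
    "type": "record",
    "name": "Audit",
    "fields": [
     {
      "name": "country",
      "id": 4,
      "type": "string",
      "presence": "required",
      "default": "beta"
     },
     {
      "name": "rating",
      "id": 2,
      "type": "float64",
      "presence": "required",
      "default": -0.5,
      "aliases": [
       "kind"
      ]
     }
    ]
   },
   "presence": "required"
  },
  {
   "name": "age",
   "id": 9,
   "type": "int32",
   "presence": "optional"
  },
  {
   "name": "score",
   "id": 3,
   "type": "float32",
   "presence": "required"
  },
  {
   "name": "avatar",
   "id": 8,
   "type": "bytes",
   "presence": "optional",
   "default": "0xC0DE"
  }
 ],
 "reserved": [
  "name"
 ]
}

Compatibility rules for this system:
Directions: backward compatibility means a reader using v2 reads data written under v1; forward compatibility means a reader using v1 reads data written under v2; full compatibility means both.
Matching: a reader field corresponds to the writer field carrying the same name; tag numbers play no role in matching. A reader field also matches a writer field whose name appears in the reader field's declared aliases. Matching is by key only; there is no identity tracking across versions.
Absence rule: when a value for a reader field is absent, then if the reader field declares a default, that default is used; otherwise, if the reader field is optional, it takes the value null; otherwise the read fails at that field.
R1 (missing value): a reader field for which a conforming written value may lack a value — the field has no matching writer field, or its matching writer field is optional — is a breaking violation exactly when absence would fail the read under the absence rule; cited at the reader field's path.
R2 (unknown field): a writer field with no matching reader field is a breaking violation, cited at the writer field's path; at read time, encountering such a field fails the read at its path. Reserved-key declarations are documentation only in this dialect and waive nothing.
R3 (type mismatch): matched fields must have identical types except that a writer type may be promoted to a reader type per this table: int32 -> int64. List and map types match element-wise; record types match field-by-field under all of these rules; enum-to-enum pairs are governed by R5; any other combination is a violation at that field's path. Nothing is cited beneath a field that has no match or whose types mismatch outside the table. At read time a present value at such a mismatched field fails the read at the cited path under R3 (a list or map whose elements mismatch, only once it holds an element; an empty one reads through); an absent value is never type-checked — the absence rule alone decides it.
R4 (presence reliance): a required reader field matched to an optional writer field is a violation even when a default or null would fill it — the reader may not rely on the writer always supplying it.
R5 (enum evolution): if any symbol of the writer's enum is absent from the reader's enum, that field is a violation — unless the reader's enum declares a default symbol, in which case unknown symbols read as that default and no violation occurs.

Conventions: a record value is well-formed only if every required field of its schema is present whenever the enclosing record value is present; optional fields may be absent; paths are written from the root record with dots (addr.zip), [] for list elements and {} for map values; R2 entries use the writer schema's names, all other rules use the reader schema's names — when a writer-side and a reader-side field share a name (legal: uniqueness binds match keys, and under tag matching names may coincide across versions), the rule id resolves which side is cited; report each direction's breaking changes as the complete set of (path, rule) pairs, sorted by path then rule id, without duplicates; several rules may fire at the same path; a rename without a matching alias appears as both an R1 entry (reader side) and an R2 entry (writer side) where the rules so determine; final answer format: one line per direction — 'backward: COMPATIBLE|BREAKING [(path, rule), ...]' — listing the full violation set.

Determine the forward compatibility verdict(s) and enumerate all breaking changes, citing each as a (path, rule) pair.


each type pair in Session: writer, then reader
forward pass over Session, reader schema v1, writer schema v2:
  writer required, Color -> Color: reader tier maps from writer tier
  writer required, list<string> -> list<string>: reader attrs maps from writer attrs
  writer required, Audit -> Audit: reader meta maps from writer meta
  writer optional, int32 -> int32: reader age maps from writer age
  writer required, float32 -> float32: reader score maps from writer score
  writer optional, bytes -> bytes: reader avatar maps from writer avatar
  writer required, string -> string: reader meta.country maps from writer meta.country
  writer required, float64 -> float64: reader meta.rating maps from writer meta.rating
  => forward verdict for Session: COMPATIBLE, no violations
the rest of the Session diff is inert for this question:
  field country in record Audit: optional changed to required -> its effect on Session is confined to the backward direction, not asked
  field rating in record Audit: tag 5 changed to 2 -> fires no rule on Session, leaving the asked answer as it is

forward: COMPATIBLE []
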